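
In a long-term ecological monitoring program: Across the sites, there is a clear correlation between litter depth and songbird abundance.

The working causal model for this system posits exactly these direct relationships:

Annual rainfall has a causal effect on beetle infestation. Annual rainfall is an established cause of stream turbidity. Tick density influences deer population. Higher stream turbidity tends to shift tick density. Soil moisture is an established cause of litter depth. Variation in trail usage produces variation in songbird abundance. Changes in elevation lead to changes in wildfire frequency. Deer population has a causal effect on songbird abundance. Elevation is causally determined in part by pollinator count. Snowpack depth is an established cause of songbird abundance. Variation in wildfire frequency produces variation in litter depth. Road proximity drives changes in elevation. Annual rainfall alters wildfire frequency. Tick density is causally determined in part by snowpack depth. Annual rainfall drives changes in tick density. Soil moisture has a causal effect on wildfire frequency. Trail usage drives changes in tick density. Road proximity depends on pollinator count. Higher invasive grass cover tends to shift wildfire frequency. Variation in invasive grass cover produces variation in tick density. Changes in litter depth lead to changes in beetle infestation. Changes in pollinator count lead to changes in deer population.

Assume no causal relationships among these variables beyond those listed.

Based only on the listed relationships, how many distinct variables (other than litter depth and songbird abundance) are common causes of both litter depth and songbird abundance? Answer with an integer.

The common causes are: annual rainfall (to litter depth via annual rainfall → wildfire frequency → litter depth; to songbird abundance via annual rainfall → tick density → deer population → songbird abundance); invasive grass cover (to litter depth via invasive grass cover → wildfire frequency → litter depth; to songbird abundance via invasive grass cover → tick density → deer population → songbird abundance); pollinator count (to litter depth via pollinator count → elevation → wildfire frequency → litter depth; to songbird abundance via pollinator count → deer population → songbird abundance).
Every other variable lacks a causal path to at least one of litter depth and songbird abundance.

3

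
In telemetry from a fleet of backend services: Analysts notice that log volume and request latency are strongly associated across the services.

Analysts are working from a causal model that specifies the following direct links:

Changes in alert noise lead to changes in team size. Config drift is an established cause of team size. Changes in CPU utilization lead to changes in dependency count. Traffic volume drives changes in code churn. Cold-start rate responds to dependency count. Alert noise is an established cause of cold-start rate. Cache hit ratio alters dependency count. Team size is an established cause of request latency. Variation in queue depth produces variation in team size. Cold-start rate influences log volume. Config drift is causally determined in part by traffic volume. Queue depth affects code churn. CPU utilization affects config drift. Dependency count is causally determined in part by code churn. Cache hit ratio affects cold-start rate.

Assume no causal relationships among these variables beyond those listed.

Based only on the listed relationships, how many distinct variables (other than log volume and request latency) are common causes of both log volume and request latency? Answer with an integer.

The common causes are: CPU utilization (to log volume via CPU utilization → dependency count → cold-start rate → log volume; to request latency via CPU utilization → config drift → team size → request latency); alert noise (to log volume via alert noise → cold-start rate → log volume; to request latency via alert noise → team size → request latency); queue depth (to log volume via queue depth → code churn → dependency count → cold-start rate → log volume; to request latency via queue depth → team size → request latency); traffic volume (to log volume via traffic volume → code churn → dependency count → cold-start rate → log volume; to request latency via traffic volume → config drift → team size → request latency).
Every other variable lacks a causal path to at least one of log volume and request latency.

4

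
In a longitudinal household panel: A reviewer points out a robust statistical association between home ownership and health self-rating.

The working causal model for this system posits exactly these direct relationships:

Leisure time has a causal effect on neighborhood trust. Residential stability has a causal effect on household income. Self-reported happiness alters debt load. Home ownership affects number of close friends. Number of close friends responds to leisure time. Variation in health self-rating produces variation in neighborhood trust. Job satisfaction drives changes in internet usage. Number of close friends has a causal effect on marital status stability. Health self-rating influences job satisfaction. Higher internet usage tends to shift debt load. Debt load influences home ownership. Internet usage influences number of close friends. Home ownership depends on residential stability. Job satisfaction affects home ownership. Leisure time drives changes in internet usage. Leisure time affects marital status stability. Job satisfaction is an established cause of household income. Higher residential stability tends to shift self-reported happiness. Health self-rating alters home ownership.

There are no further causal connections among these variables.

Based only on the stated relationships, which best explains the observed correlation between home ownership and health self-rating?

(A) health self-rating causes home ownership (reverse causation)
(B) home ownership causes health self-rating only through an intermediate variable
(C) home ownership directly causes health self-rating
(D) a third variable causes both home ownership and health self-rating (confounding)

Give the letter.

A

The stated link runs health self-rating → home ownership; home ownership has no causal path to health self-rating. No variable causes both, so confounding is ruled out. The correlation reflects reverse causation.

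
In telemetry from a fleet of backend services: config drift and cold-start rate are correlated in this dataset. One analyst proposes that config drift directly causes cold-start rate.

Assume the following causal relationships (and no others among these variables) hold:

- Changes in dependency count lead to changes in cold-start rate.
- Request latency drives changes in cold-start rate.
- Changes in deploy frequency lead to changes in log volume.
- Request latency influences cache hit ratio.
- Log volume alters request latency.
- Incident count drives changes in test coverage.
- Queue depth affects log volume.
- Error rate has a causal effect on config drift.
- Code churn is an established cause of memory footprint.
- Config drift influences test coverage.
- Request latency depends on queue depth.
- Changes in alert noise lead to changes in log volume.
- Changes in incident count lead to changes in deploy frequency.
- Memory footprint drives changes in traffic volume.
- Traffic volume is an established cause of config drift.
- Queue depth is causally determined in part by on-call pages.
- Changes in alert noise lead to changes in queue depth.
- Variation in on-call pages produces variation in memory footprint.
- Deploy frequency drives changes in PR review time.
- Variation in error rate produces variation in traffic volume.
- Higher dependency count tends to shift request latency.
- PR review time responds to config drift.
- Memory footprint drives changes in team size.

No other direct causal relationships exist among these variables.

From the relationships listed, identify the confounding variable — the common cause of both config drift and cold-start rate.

on-call pages

On-call pages has a causal path to config drift (on-call pages → memory footprint → traffic volume → config drift) and a separate causal path to cold-start rate (on-call pages → queue depth → request latency → cold-start rate), so it is a common cause of both.
No stated relationship gives config drift a causal route to cold-start rate, so the correlation is explained by the shared upstream cause rather than a direct effect.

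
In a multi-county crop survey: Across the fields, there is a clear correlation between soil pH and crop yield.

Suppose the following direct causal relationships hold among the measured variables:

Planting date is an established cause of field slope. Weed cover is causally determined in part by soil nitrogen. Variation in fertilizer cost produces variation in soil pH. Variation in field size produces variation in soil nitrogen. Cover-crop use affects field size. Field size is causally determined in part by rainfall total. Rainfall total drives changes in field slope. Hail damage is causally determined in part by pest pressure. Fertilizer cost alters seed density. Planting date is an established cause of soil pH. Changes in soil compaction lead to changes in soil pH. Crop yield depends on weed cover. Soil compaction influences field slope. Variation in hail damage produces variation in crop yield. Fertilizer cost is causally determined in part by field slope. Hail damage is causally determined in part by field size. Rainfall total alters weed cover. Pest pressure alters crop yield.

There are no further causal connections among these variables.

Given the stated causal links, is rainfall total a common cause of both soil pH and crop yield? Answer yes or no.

Rainfall total has a causal path to soil pH (rainfall total → field slope → fertilizer cost → soil pH) and to crop yield (rainfall total → weed cover → crop yield), so it is a common cause of both — a confounder.

yes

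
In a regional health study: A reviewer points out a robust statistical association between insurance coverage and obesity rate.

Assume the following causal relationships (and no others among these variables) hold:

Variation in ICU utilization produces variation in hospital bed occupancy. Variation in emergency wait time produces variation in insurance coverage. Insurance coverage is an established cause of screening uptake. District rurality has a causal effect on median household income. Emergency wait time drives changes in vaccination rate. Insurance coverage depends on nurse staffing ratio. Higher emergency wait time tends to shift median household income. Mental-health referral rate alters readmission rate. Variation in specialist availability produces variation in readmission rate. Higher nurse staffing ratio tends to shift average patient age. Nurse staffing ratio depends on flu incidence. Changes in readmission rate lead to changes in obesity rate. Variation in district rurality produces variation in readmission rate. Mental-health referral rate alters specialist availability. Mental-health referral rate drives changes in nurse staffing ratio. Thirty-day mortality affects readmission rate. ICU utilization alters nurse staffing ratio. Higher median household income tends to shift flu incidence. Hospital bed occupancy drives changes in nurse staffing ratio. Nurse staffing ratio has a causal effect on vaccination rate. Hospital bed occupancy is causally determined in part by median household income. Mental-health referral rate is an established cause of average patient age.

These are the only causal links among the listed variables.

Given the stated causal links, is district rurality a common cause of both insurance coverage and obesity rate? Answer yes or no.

yes

District rurality has a causal path to insurance coverage (district rurality → median household income → hospital bed occupancy → nurse staffing ratio → insurance coverage) and to obesity rate (district rurality → readmission rate → obesity rate), so it is a common cause of both — a confounder.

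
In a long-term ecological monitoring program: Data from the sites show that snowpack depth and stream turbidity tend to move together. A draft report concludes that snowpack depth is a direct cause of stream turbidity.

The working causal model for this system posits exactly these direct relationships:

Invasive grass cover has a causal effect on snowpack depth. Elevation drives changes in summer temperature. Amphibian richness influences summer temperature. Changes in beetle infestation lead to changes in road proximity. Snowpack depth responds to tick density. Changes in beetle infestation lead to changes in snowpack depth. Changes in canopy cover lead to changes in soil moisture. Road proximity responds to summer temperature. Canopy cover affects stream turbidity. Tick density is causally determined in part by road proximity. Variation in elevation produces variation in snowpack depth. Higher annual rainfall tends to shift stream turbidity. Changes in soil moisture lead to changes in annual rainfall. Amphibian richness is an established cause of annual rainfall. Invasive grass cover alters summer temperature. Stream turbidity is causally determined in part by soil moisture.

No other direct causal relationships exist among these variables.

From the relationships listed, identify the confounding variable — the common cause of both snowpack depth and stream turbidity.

amphibian richness

Amphibian richness has a causal path to snowpack depth (amphibian richness → summer temperature → road proximity → tick density → snowpack depth) and a separate causal path to stream turbidity (amphibian richness → annual rainfall → stream turbidity), so it is a common cause of both.
No stated relationship gives snowpack depth a causal route to stream turbidity, so the correlation is explained by the shared upstream cause rather than a direct effect.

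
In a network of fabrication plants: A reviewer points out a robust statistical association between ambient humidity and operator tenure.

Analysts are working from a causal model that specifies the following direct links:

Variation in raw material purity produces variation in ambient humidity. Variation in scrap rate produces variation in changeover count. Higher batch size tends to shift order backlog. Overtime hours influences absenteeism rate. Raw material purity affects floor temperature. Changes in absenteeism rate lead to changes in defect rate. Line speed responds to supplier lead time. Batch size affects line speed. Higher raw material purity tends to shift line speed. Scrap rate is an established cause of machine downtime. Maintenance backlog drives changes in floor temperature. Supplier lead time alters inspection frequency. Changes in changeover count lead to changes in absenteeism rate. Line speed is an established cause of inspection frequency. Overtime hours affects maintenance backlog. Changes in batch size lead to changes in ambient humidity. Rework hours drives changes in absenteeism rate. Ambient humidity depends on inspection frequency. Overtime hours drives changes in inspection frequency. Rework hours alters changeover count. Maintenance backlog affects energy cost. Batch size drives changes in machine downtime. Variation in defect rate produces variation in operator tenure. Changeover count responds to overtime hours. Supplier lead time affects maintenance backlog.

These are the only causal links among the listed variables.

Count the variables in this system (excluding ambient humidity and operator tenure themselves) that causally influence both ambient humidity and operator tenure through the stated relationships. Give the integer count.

1

The common causes are: overtime hours (to ambient humidity via overtime hours → inspection frequency → ambient humidity; to operator tenure via overtime hours → absenteeism rate → defect rate → operator tenure).
Every other variable lacks a causal path to at least one of ambient humidity and operator tenure.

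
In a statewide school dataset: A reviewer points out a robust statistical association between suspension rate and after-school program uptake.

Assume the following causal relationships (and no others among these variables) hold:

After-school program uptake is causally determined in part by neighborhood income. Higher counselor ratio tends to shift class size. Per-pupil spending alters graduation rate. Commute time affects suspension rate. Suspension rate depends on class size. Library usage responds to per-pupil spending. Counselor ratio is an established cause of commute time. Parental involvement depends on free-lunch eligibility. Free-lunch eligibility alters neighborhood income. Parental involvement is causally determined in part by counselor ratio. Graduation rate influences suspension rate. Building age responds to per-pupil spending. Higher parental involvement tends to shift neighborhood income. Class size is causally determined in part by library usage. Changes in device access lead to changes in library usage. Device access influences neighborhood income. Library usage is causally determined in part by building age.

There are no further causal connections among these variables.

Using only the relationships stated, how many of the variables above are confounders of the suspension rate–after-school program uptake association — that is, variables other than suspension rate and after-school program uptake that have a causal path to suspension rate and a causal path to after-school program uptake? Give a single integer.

2

The common causes are: counselor ratio (to suspension rate via counselor ratio → commute time → suspension rate; to after-school program uptake via counselor ratio → parental involvement → neighborhood income → after-school program uptake); device access (to suspension rate via device access → library usage → class size → suspension rate; to after-school program uptake via device access → neighborhood income → after-school program uptake).
Every other variable lacks a causal path to at least one of suspension rate and after-school program uptake.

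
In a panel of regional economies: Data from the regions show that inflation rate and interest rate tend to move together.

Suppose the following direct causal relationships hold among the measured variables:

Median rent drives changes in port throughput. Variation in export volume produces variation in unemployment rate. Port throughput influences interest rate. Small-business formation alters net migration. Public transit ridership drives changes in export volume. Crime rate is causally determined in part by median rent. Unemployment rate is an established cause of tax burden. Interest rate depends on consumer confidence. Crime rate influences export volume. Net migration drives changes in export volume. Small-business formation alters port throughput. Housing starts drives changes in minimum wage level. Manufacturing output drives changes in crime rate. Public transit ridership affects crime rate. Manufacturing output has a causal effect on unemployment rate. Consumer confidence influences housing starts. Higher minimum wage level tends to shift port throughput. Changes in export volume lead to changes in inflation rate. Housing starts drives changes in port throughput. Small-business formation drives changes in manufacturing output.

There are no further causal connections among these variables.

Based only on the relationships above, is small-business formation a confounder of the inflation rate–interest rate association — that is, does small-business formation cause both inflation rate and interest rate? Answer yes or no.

yes

Small-business formation has a causal path to inflation rate (small-business formation → net migration → export volume → inflation rate) and to interest rate (small-business formation → port throughput → interest rate), so it is a common cause of both — a confounder.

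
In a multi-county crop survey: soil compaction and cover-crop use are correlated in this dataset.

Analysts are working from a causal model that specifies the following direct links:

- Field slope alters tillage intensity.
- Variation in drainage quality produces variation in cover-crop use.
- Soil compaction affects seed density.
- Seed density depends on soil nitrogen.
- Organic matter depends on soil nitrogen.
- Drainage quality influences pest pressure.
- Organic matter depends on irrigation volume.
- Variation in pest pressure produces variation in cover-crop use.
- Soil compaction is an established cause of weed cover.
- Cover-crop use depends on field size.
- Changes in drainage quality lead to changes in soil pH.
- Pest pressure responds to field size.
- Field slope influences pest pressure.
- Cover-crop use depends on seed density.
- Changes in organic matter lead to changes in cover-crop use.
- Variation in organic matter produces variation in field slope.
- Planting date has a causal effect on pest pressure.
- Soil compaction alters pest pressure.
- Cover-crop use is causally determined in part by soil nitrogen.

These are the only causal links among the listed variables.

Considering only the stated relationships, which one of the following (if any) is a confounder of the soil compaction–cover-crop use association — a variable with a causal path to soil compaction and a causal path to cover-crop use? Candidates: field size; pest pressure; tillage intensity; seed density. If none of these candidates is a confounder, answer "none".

none

None of the listed candidates has causal paths to both soil compaction and cover-crop use in the stated relationships, so none is a common cause.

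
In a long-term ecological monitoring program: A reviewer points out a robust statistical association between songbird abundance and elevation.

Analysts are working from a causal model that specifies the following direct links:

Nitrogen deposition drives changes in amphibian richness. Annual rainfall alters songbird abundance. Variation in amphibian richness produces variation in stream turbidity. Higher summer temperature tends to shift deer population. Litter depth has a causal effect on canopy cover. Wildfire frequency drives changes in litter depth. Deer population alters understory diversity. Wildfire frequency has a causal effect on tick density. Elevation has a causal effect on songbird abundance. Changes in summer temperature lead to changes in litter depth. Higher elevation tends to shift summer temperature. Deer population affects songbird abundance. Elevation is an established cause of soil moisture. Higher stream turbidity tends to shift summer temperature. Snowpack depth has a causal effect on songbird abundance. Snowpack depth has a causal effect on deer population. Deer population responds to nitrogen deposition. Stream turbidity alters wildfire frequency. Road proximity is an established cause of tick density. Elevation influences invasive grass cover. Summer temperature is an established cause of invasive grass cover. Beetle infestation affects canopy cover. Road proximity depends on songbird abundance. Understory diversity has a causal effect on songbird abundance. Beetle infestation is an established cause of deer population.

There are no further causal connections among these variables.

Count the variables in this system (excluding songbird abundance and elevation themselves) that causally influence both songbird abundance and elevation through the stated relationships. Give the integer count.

0

No listed variable has a causal path to both songbird abundance and elevation, so there are no common causes.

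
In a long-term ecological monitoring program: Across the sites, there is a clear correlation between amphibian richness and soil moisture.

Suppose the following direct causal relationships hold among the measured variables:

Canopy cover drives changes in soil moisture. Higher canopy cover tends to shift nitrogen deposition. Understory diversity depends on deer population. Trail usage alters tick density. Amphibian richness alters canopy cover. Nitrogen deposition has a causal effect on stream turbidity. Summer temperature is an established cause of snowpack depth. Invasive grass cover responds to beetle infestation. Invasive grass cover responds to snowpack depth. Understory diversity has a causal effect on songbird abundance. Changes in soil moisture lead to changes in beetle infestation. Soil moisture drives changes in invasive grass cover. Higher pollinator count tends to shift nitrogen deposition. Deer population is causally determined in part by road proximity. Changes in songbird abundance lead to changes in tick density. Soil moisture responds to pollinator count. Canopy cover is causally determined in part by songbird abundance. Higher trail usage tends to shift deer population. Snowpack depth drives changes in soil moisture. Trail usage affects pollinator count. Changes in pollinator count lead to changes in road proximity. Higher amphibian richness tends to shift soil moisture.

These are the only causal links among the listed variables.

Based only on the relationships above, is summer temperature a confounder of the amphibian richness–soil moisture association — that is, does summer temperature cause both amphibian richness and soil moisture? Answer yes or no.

no

Summer temperature has no stated causal path to amphibian richness. A confounder must cause both variables, so summer temperature does not qualify.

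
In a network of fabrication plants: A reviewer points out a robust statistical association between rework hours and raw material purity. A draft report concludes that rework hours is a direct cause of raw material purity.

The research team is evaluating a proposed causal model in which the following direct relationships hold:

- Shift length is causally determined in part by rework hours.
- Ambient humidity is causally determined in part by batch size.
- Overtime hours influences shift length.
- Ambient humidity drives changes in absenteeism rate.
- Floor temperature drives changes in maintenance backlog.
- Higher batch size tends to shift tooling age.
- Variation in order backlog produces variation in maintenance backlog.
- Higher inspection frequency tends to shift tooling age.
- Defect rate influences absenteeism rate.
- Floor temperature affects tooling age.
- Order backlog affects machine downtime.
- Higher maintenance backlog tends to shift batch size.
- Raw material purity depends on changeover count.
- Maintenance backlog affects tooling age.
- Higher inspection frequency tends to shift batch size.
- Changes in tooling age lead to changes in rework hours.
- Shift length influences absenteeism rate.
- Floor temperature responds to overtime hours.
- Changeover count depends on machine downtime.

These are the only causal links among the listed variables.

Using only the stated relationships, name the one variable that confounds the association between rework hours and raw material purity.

Order backlog has a causal path to rework hours (order backlog → maintenance backlog → tooling age → rework hours) and a separate causal path to raw material purity (order backlog → machine downtime → changeover count → raw material purity), so it is a common cause of both.
No stated relationship gives rework hours a causal route to raw material purity, so the correlation is explained by the shared upstream cause rather than a direct effect.

order backlog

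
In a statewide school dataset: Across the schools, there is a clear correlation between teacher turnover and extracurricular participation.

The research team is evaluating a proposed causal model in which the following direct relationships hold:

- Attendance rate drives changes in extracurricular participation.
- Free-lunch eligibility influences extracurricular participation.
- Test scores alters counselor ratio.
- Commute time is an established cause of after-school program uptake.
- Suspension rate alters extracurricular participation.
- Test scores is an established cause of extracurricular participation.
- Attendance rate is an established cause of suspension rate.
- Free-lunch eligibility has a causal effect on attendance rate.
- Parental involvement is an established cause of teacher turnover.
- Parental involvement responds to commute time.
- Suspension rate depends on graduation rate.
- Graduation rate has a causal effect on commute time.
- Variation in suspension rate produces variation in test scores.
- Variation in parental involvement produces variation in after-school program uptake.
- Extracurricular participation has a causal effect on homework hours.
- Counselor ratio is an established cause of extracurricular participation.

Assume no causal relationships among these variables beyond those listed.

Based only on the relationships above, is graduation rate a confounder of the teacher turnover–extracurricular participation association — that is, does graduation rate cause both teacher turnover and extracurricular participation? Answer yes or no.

yes

Graduation rate has a causal path to teacher turnover (graduation rate → commute time → parental involvement → teacher turnover) and to extracurricular participation (graduation rate → suspension rate → extracurricular participation), so it is a common cause of both — a confounder.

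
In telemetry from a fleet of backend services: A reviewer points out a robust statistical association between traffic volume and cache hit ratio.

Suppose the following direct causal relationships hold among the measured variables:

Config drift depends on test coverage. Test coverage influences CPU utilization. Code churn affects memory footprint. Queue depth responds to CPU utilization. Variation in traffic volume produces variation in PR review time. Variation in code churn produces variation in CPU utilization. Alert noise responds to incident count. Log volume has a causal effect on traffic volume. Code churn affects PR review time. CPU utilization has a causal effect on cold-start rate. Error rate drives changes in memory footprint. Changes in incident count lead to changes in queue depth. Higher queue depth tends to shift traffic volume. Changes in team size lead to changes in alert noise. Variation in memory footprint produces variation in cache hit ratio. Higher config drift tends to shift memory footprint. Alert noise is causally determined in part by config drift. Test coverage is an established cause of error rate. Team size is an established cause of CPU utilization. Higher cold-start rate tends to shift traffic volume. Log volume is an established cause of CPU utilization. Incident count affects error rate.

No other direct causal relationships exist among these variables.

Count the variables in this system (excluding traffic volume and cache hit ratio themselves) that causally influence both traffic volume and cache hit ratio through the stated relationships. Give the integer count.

The common causes are: code churn (to traffic volume via code churn → CPU utilization → queue depth → traffic volume; to cache hit ratio via code churn → memory footprint → cache hit ratio); incident count (to traffic volume via incident count → queue depth → traffic volume; to cache hit ratio via incident count → error rate → memory footprint → cache hit ratio); test coverage (to traffic volume via test coverage → CPU utilization → queue depth → traffic volume; to cache hit ratio via test coverage → error rate → memory footprint → cache hit ratio).
Every other variable lacks a causal path to at least one of traffic volume and cache hit ratio.

3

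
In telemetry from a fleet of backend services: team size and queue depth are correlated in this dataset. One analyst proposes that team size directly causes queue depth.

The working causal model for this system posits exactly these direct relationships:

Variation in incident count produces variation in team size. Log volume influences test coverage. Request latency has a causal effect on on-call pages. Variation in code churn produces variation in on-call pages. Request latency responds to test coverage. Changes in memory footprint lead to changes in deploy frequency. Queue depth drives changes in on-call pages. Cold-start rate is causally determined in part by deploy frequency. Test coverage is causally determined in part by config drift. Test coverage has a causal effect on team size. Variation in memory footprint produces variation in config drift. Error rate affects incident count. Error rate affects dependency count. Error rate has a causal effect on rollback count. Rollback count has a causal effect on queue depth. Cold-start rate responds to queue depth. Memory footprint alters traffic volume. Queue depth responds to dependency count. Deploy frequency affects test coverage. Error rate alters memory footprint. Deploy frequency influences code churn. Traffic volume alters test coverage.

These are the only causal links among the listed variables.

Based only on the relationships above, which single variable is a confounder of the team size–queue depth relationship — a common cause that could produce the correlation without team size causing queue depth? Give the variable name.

Error rate has a causal path to team size (error rate → incident count → team size) and a separate causal path to queue depth (error rate → rollback count → queue depth), so it is a common cause of both.
No stated relationship gives team size a causal route to queue depth, so the correlation is explained by the shared upstream cause rather than a direct effect.

error rate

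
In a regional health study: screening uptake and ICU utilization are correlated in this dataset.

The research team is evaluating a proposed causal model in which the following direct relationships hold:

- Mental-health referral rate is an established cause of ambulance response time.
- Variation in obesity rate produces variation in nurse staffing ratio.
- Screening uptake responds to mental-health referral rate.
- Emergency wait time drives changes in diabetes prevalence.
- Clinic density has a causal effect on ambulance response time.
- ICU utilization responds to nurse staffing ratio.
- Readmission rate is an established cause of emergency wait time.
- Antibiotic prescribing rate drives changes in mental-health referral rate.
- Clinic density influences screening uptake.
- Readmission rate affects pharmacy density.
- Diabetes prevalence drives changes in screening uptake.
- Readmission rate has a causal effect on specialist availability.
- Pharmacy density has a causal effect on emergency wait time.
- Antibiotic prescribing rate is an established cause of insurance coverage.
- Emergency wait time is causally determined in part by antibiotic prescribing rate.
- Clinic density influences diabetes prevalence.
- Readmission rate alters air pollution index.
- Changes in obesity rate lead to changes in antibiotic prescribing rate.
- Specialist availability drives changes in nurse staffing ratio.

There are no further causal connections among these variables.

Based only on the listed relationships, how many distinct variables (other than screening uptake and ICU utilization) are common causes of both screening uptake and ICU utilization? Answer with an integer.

The common causes are: obesity rate (to screening uptake via obesity rate → antibiotic prescribing rate → mental-health referral rate → screening uptake; to ICU utilization via obesity rate → nurse staffing ratio → ICU utilization); readmission rate (to screening uptake via readmission rate → emergency wait time → diabetes prevalence → screening uptake; to ICU utilization via readmission rate → specialist availability → nurse staffing ratio → ICU utilization).
Every other variable lacks a causal path to at least one of screening uptake and ICU utilization.

2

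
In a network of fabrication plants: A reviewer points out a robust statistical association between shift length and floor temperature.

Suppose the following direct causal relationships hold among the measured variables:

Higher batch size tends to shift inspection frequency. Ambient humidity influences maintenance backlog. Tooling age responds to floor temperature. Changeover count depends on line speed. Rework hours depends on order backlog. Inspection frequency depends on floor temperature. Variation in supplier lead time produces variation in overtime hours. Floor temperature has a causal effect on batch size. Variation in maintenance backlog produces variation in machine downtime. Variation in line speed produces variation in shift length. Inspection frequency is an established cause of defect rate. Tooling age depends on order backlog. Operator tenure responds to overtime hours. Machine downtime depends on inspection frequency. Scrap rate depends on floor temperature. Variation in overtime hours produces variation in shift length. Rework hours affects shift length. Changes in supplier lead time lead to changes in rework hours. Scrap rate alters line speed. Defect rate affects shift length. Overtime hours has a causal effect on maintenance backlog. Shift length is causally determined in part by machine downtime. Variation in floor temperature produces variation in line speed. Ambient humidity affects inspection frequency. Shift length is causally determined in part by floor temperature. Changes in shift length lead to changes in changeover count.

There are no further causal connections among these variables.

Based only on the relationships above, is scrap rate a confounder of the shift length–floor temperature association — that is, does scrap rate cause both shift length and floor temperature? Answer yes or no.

no

Scrap rate has no stated causal path to floor temperature. A confounder must cause both variables, so scrap rate does not qualify.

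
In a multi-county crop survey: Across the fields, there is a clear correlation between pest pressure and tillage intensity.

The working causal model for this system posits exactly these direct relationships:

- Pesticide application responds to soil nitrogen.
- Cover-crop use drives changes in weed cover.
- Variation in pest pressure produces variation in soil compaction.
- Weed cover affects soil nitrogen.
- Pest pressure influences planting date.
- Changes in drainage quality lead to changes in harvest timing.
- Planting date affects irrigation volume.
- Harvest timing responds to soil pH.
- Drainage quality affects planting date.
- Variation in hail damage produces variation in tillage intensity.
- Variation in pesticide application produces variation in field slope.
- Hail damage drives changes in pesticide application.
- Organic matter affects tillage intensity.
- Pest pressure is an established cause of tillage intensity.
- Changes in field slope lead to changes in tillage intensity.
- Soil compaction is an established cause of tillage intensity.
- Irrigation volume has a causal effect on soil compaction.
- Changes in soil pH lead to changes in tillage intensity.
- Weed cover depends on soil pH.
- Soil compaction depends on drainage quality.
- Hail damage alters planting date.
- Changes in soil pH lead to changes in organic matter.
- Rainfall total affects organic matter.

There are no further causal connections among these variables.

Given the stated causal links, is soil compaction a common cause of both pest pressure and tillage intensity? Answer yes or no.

no

Soil compaction has no stated causal path to pest pressure. A confounder must cause both variables, so soil compaction does not qualify.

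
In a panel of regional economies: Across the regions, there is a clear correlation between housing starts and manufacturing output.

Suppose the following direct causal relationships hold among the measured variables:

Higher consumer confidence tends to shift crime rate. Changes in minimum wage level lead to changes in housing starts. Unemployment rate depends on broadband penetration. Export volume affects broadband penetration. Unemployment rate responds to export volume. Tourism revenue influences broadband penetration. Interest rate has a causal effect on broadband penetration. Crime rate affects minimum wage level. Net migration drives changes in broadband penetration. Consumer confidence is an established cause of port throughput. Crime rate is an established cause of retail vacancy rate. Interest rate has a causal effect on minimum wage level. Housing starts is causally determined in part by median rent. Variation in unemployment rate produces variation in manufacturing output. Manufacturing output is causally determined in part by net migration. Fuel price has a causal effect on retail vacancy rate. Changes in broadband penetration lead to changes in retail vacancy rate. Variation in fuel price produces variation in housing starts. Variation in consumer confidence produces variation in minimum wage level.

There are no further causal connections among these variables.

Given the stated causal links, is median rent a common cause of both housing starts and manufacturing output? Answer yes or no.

no

Median rent has no stated causal path to manufacturing output. A confounder must cause both variables, so median rent does not qualify.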